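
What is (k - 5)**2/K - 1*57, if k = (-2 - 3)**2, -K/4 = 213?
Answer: -12241/213 ≈ -57.469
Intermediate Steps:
K = -852 (K = -4*213 = -852)
k = 25 (k = (-5)**2 = 25)
(k - 5)**2/K - 1*57 = (25 - 5)**2/(-852) - 1*57 = 20**2*(-1/852) - 57 = 400*(-1/852) - 57 = -100/213 - 57 = -12241/213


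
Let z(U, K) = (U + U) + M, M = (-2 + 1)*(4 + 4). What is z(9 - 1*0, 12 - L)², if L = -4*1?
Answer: 100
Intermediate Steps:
M = -8 (M = -1*8 = -8)
L = -4
z(U, K) = -8 + 2*U (z(U, K) = (U + U) - 8 = 2*U - 8 = -8 + 2*U)
z(9 - 1*0, 12 - L)² = (-8 + 2*(9 - 1*0))² = (-8 + 2*(9 + 0))² = (-8 + 2*9)² = (-8 + 18)² = 10² = 100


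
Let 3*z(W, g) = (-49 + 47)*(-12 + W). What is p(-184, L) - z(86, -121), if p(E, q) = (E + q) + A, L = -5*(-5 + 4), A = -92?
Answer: -665/3 ≈ -221.67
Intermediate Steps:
z(W, g) = 8 - 2*W/3 (z(W, g) = ((-49 + 47)*(-12 + W))/3 = (-2*(-12 + W))/3 = (24 - 2*W)/3 = 8 - 2*W/3)
L = 5 (L = -5*(-1) = 5)
p(E, q) = -92 + E + q (p(E, q) = (E + q) - 92 = -92 + E + q)
p(-184, L) - z(86, -121) = (-92 - 184 + 5) - (8 - ⅔*86) = -271 - (8 - 172/3) = -271 - 1*(-148/3) = -271 + 148/3 = -665/3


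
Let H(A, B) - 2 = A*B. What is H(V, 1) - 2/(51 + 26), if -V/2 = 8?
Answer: -1080/77 ≈ -14.026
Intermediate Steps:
V = -16 (V = -2*8 = -16)
H(A, B) = 2 + A*B
H(V, 1) - 2/(51 + 26) = (2 - 16*1) - 2/(51 + 26) = (2 - 16) - 2/77 = -14 - 2*1/77 = -14 - 2/77 = -1080/77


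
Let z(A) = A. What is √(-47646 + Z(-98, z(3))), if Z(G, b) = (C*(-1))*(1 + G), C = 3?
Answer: I*√47355 ≈ 217.61*I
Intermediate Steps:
Z(G, b) = -3 - 3*G (Z(G, b) = (3*(-1))*(1 + G) = -3*(1 + G) = -3 - 3*G)
√(-47646 + Z(-98, z(3))) = √(-47646 + (-3 - 3*(-98))) = √(-47646 + (-3 + 294)) = √(-47646 + 291) = √(-47355) = I*√47355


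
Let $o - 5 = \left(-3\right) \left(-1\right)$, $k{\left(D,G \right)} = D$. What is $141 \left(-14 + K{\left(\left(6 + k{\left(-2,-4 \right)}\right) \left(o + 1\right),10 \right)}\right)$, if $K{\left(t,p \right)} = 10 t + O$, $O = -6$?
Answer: $47940$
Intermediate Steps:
$o = 8$ ($o = 5 - -3 = 5 + 3 = 8$)
$K{\left(t,p \right)} = -6 + 10 t$ ($K{\left(t,p \right)} = 10 t - 6 = -6 + 10 t$)
$141 \left(-14 + K{\left(\left(6 + k{\left(-2,-4 \right)}\right) \left(o + 1\right),10 \right)}\right) = 141 \left(-14 - \left(6 - 10 \left(6 - 2\right) \left(8 + 1\right)\right)\right) = 141 \left(-14 - \left(6 - 10 \cdot 4 \cdot 9\right)\right) = 141 \left(-14 + \left(-6 + 10 \cdot 36\right)\right) = 141 \left(-14 + \left(-6 + 360\right)\right) = 141 \left(-14 + 354\right) = 141 \cdot 340 = 47940$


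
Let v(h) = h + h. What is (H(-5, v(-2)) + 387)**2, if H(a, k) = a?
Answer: 145924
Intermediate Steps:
v(h) = 2*h
(H(-5, v(-2)) + 387)**2 = (-5 + 387)**2 = 382**2 = 145924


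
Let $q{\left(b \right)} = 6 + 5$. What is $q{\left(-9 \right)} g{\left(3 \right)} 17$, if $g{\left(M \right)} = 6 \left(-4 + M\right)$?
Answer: $-1122$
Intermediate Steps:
$g{\left(M \right)} = -24 + 6 M$
$q{\left(b \right)} = 11$
$q{\left(-9 \right)} g{\left(3 \right)} 17 = 11 \left(-24 + 6 \cdot 3\right) 17 = 11 \left(-24 + 18\right) 17 = 11 \left(-6\right) 17 = \left(-66\right) 17 = -1122$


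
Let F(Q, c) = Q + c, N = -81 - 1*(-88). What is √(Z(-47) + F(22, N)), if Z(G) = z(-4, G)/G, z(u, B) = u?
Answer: √64249/47 ≈ 5.3931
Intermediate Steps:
N = 7 (N = -81 + 88 = 7)
Z(G) = -4/G
√(Z(-47) + F(22, N)) = √(-4/(-47) + (22 + 7)) = √(-4*(-1/47) + 29) = √(4/47 + 29) = √(1367/47) = √64249/47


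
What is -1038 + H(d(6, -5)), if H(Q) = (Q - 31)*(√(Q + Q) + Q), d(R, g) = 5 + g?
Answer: -1038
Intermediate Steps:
H(Q) = (-31 + Q)*(Q + √2*√Q) (H(Q) = (-31 + Q)*(√(2*Q) + Q) = (-31 + Q)*(√2*√Q + Q) = (-31 + Q)*(Q + √2*√Q))
-1038 + H(d(6, -5)) = -1038 + ((5 - 5)² - 31*(5 - 5) + √2*(5 - 5)^(3/2) - 31*√2*√(5 - 5)) = -1038 + (0² - 31*0 + √2*0^(3/2) - 31*√2*√0) = -1038 + (0 + 0 + √2*0 - 31*√2*0) = -1038 + (0 + 0 + 0 + 0) = -1038 + 0 = -1038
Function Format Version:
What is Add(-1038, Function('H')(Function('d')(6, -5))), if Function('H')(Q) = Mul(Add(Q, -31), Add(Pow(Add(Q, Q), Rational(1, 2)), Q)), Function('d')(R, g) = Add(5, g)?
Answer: -1038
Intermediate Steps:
Function('H')(Q) = Mul(Add(-31, Q), Add(Q, Mul(Pow(2, Rational(1, 2)), Pow(Q, Rational(1, 2))))) (Function('H')(Q) = Mul(Add(-31, Q), Add(Pow(Mul(2, Q), Rational(1, 2)), Q)) = Mul(Add(-31, Q), Add(Mul(Pow(2, Rational(1, 2)), Pow(Q, Rational(1, 2))), Q)) = Mul(Add(-31, Q), Add(Q, Mul(Pow(2, Rational(1, 2)), Pow(Q, Rational(1, 2))))))
Add(-1038, Function('H')(Function('d')(6, -5))) = Add(-1038, Add(Pow(Add(5, -5), 2), Mul(-31, Add(5, -5)), Mul(Pow(2, Rational(1, 2)), Pow(Add(5, -5), Rational(3, 2))), Mul(-31, Pow(2, Rational(1, 2)), Pow(Add(5, -5), Rational(1, 2))))) = Add(-1038, Add(Pow(0, 2), Mul(-31, 0), Mul(Pow(2, Rational(1, 2)), Pow(0, Rational(3, 2))), Mul(-31, Pow(2, Rational(1, 2)), Pow(0, Rational(1, 2))))) = Add(-1038, Add(0, 0, Mul(Pow(2, Rational(1, 2)), 0), Mul(-31, Pow(2, Rational(1, 2)), 0))) = Add(-1038, Add(0, 0, 0, 0)) = Add(-1038, 0) = -1038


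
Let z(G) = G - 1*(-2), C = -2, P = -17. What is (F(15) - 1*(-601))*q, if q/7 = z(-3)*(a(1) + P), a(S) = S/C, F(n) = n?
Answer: 75460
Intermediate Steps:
z(G) = 2 + G (z(G) = G + 2 = 2 + G)
a(S) = -S/2 (a(S) = S/(-2) = S*(-½) = -S/2)
q = 245/2 (q = 7*((2 - 3)*(-½*1 - 17)) = 7*(-(-½ - 17)) = 7*(-1*(-35/2)) = 7*(35/2) = 245/2 ≈ 122.50)
(F(15) - 1*(-601))*q = (15 - 1*(-601))*(245/2) = (15 + 601)*(245/2) = 616*(245/2) = 75460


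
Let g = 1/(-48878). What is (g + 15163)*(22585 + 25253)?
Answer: 17727258605847/24439 ≈ 7.2537e+8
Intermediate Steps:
g = -1/48878 ≈ -2.0459e-5
(g + 15163)*(22585 + 25253) = (-1/48878 + 15163)*(22585 + 25253) = (741137113/48878)*47838 = 17727258605847/24439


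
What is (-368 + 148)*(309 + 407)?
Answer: -157520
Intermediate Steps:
(-368 + 148)*(309 + 407) = -220*716 = -157520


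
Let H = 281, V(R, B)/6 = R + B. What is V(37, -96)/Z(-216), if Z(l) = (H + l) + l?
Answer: 354/151 ≈ 2.3444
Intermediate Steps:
V(R, B) = 6*B + 6*R (V(R, B) = 6*(R + B) = 6*(B + R) = 6*B + 6*R)
Z(l) = 281 + 2*l (Z(l) = (281 + l) + l = 281 + 2*l)
V(37, -96)/Z(-216) = (6*(-96) + 6*37)/(281 + 2*(-216)) = (-576 + 222)/(281 - 432) = -354/(-151) = -354*(-1/151) = 354/151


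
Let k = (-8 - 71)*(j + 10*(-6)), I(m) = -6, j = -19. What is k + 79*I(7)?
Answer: 5767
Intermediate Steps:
k = 6241 (k = (-8 - 71)*(-19 + 10*(-6)) = -79*(-19 - 60) = -79*(-79) = 6241)
k + 79*I(7) = 6241 + 79*(-6) = 6241 - 474 = 5767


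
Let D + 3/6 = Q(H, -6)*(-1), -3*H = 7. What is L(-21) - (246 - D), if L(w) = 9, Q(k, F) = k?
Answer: -1411/6 ≈ -235.17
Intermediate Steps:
H = -7/3 (H = -1/3*7 = -7/3 ≈ -2.3333)
D = 11/6 (D = -1/2 - 7/3*(-1) = -1/2 + 7/3 = 11/6 ≈ 1.8333)
L(-21) - (246 - D) = 9 - (246 - 1*11/6) = 9 - (246 - 11/6) = 9 - 1*1465/6 = 9 - 1465/6 = -1411/6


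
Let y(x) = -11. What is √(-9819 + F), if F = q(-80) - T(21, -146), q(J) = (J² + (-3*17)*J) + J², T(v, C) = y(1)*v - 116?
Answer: 4*√463 ≈ 86.070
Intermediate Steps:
T(v, C) = -116 - 11*v (T(v, C) = -11*v - 116 = -116 - 11*v)
q(J) = -51*J + 2*J² (q(J) = (J² - 51*J) + J² = -51*J + 2*J²)
F = 17227 (F = -80*(-51 + 2*(-80)) - (-116 - 11*21) = -80*(-51 - 160) - (-116 - 231) = -80*(-211) - 1*(-347) = 16880 + 347 = 17227)
√(-9819 + F) = √(-9819 + 17227) = √7408 = 4*√463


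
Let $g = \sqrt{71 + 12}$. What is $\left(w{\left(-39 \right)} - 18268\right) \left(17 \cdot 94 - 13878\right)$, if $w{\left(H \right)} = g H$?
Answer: $224331040 + 478920 \sqrt{83} \approx 2.2869 \cdot 10^{8}$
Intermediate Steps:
$g = \sqrt{83} \approx 9.1104$
$w{\left(H \right)} = H \sqrt{83}$ ($w{\left(H \right)} = \sqrt{83} H = H \sqrt{83}$)
$\left(w{\left(-39 \right)} - 18268\right) \left(17 \cdot 94 - 13878\right) = \left(- 39 \sqrt{83} - 18268\right) \left(17 \cdot 94 - 13878\right) = \left(-18268 - 39 \sqrt{83}\right) \left(1598 - 13878\right) = \left(-18268 - 39 \sqrt{83}\right) \left(-12280\right) = 224331040 + 478920 \sqrt{83}$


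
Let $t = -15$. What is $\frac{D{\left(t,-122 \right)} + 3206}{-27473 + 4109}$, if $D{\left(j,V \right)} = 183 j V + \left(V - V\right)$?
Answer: $- \frac{7684}{531} \approx -14.471$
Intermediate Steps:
$D{\left(j,V \right)} = 183 V j$ ($D{\left(j,V \right)} = 183 V j + 0 = 183 V j$)
$\frac{D{\left(t,-122 \right)} + 3206}{-27473 + 4109} = \frac{183 \left(-122\right) \left(-15\right) + 3206}{-27473 + 4109} = \frac{334890 + 3206}{-23364} = 338096 \left(- \frac{1}{23364}\right) = - \frac{7684}{531}$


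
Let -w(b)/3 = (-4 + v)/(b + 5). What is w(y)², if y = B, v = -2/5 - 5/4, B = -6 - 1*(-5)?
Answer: 114921/6400 ≈ 17.956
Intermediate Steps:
B = -1 (B = -6 + 5 = -1)
v = -33/20 (v = -2*⅕ - 5*¼ = -⅖ - 5/4 = -33/20 ≈ -1.6500)
y = -1
w(b) = 339/(20*(5 + b)) (w(b) = -3*(-4 - 33/20)/(b + 5) = -(-339)/(20*(5 + b)) = 339/(20*(5 + b)))
w(y)² = (339/(20*(5 - 1)))² = ((339/20)/4)² = ((339/20)*(¼))² = (339/80)² = 114921/6400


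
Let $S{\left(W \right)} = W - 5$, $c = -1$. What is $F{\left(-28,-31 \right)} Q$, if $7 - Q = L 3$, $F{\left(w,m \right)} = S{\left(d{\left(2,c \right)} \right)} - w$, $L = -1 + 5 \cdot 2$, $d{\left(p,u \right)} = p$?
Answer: $-500$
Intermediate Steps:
$S{\left(W \right)} = -5 + W$ ($S{\left(W \right)} = W - 5 = -5 + W$)
$L = 9$ ($L = -1 + 10 = 9$)
$F{\left(w,m \right)} = -3 - w$ ($F{\left(w,m \right)} = \left(-5 + 2\right) - w = -3 - w$)
$Q = -20$ ($Q = 7 - 9 \cdot 3 = 7 - 27 = -20$)
$F{\left(-28,-31 \right)} Q = \left(-3 - -28\right) \left(-20\right) = \left(-3 + 28\right) \left(-20\right) = 25 \left(-20\right) = -500$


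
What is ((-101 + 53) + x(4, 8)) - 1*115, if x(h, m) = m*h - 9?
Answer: -140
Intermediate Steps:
x(h, m) = -9 + h*m (x(h, m) = h*m - 9 = -9 + h*m)
((-101 + 53) + x(4, 8)) - 1*115 = ((-101 + 53) + (-9 + 4*8)) - 1*115 = (-48 + (-9 + 32)) - 115 = (-48 + 23) - 115 = -25 - 115 = -140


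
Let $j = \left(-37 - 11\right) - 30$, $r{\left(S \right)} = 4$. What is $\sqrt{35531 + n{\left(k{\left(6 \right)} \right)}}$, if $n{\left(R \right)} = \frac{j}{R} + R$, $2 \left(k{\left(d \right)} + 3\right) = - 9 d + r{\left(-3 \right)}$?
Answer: $\frac{\sqrt{6959134}}{14} \approx 188.43$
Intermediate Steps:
$j = -78$ ($j = -48 - 30 = -78$)
$k{\left(d \right)} = -1 - \frac{9 d}{2}$ ($k{\left(d \right)} = -3 + \frac{- 9 d + 4}{2} = -3 + \frac{4 - 9 d}{2} = -3 - \left(-2 + \frac{9 d}{2}\right) = -1 - \frac{9 d}{2}$)
$n{\left(R \right)} = R - \frac{78}{R}$ ($n{\left(R \right)} = - \frac{78}{R} + R = R - \frac{78}{R}$)
$\sqrt{35531 + n{\left(k{\left(6 \right)} \right)}} = \sqrt{35531 - \left(28 + \frac{78}{-1 - 27}\right)} = \sqrt{35531 - \left(28 + \frac{78}{-28}\right)} = \sqrt{35531 - \frac{353}{14}} = \sqrt{\frac{497081}{14}} = \frac{\sqrt{6959134}}{14}$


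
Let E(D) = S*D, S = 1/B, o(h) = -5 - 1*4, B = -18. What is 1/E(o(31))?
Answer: 2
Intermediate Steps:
o(h) = -9 (o(h) = -5 - 4 = -9)
S = -1/18 (S = 1/(-18) = -1/18 ≈ -0.055556)
E(D) = -D/18
1/E(o(31)) = 1/(-1/18*(-9)) = 1/(½) = 2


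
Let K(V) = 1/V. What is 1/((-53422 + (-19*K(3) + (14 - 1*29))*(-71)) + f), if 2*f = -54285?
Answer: -6/474299 ≈ -1.2650e-5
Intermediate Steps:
f = -54285/2 (f = (½)*(-54285) = -54285/2 ≈ -27143.)
K(V) = 1/V
1/((-53422 + (-19*K(3) + (14 - 1*29))*(-71)) + f) = 1/((-53422 + (-19/3 + (14 - 1*29))*(-71)) - 54285/2) = 1/((-53422 + (-19*⅓ + (14 - 29))*(-71)) - 54285/2) = 1/((-53422 + (-19/3 - 15)*(-71)) - 54285/2) = 1/((-53422 - 64/3*(-71)) - 54285/2) = 1/((-53422 + 4544/3) - 54285/2) = 1/(-155722/3 - 54285/2) = 1/(-474299/6) = -6/474299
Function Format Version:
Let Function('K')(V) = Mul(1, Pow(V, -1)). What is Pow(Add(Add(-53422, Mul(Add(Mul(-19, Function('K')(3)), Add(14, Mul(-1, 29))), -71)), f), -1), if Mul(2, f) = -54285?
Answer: Rational(-6, 474299) ≈ -1.2650e-5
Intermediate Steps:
f = Rational(-54285, 2) (f = Mul(Rational(1, 2), -54285) = Rational(-54285, 2) ≈ -27143.)
Function('K')(V) = Pow(V, -1)
Pow(Add(Add(-53422, Mul(Add(Mul(-19, Function('K')(3)), Add(14, Mul(-1, 29))), -71)), f), -1) = Pow(Add(Add(-53422, Mul(Add(Mul(-19, Pow(3, -1)), Add(14, Mul(-1, 29))), -71)), Rational(-54285, 2)), -1) = Pow(Add(Add(-53422, Mul(Add(Mul(-19, Rational(1, 3)), Add(14, -29)), -71)), Rational(-54285, 2)), -1) = Pow(Add(Add(-53422, Mul(Add(Rational(-19, 3), -15), -71)), Rational(-54285, 2)), -1) = Pow(Add(Add(-53422, Mul(Rational(-64, 3), -71)), Rational(-54285, 2)), -1) = Pow(Add(Add(-53422, Rational(4544, 3)), Rational(-54285, 2)), -1) = Pow(Add(Rational(-155722, 3), Rational(-54285, 2)), -1) = Pow(Rational(-474299, 6), -1) = Rational(-6, 474299)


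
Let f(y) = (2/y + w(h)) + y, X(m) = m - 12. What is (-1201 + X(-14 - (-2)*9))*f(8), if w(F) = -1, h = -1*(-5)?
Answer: -35061/4 ≈ -8765.3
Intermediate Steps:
h = 5
X(m) = -12 + m
f(y) = -1 + y + 2/y (f(y) = (2/y - 1) + y = (-1 + 2/y) + y = -1 + y + 2/y)
(-1201 + X(-14 - (-2)*9))*f(8) = (-1201 + (-12 + (-14 - (-2)*9)))*(-1 + 8 + 2/8) = (-1201 + (-12 + (-14 - 1*(-18))))*(-1 + 8 + 2*(⅛)) = (-1201 + (-12 + (-14 + 18)))*(-1 + 8 + ¼) = (-1201 + (-12 + 4))*(29/4) = (-1201 - 8)*(29/4) = -1209*29/4 = -35061/4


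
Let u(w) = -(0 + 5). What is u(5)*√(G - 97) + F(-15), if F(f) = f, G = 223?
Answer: -15 - 15*√14 ≈ -71.125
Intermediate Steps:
u(w) = -5 (u(w) = -1*5 = -5)
u(5)*√(G - 97) + F(-15) = -5*√(223 - 97) - 15 = -15*√14 - 15 = -15 - 15*√14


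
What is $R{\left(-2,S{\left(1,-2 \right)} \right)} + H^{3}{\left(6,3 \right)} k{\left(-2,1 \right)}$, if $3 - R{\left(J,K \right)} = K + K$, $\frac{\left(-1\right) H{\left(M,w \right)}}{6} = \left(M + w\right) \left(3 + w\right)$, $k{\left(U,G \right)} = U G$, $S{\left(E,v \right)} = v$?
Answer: $68024455$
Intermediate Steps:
$k{\left(U,G \right)} = G U$
$H{\left(M,w \right)} = - 6 \left(3 + w\right) \left(M + w\right)$ ($H{\left(M,w \right)} = - 6 \left(M + w\right) \left(3 + w\right) = - 6 \left(3 + w\right) \left(M + w\right)$)
$R{\left(J,K \right)} = 3 - 2 K$ ($R{\left(J,K \right)} = 3 - \left(K + K\right) = 3 - 2 K$)
$R{\left(-2,S{\left(1,-2 \right)} \right)} + H^{3}{\left(6,3 \right)} k{\left(-2,1 \right)} = \left(3 - -4\right) + \left(\left(-18\right) 6 - 54 - 6 \cdot 3^{2} - 36 \cdot 3\right)^{3} \cdot 1 \left(-2\right) = \left(3 + 4\right) + \left(-108 - 54 - 54 - 108\right)^{3} \left(-2\right) = 7 + \left(-108 - 54 - 54 - 108\right)^{3} \left(-2\right) = 7 + \left(-324\right)^{3} \left(-2\right) = 7 - -68024448 = 7 + 68024448 = 68024455$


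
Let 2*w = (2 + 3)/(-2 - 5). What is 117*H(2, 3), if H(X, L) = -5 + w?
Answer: -8775/14 ≈ -626.79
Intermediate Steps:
w = -5/14 (w = ((2 + 3)/(-2 - 5))/2 = (5/(-7))/2 = (5*(-⅐))/2 = (½)*(-5/7) = -5/14 ≈ -0.35714)
H(X, L) = -75/14 (H(X, L) = -5 - 5/14 = -75/14)
117*H(2, 3) = 117*(-75/14) = -8775/14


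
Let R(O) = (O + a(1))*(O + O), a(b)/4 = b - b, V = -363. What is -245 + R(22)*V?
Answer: -351629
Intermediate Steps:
a(b) = 0 (a(b) = 4*(b - b) = 4*0 = 0)
R(O) = 2*O² (R(O) = (O + 0)*(O + O) = O*(2*O) = 2*O²)
-245 + R(22)*V = -245 + (2*22²)*(-363) = -245 + (2*484)*(-363) = -245 + 968*(-363) = -245 - 351384 = -351629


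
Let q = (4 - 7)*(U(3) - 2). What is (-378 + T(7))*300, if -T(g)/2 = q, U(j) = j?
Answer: -111600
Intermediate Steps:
q = -3 (q = (4 - 7)*(3 - 2) = -3*1 = -3)
T(g) = 6 (T(g) = -2*(-3) = 6)
(-378 + T(7))*300 = (-378 + 6)*300 = -372*300 = -111600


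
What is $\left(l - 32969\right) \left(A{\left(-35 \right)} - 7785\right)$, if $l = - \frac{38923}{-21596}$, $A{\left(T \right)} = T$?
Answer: $\frac{1391881019955}{5399} \approx 2.578 \cdot 10^{8}$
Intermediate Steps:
$l = \frac{38923}{21596}$ ($l = \left(-38923\right) \left(- \frac{1}{21596}\right) = \frac{38923}{21596} \approx 1.8023$)
$\left(l - 32969\right) \left(A{\left(-35 \right)} - 7785\right) = \left(\frac{38923}{21596} - 32969\right) \left(-35 - 7785\right) = \left(- \frac{711959601}{21596}\right) \left(-7820\right) = \frac{1391881019955}{5399}$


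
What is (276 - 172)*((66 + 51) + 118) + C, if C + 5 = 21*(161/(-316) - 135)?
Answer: 6822219/316 ≈ 21589.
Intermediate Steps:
C = -900821/316 (C = -5 + 21*(161/(-316) - 135) = -5 + 21*(161*(-1/316) - 135) = -5 + 21*(-161/316 - 135) = -5 + 21*(-42821/316) = -5 - 899241/316 = -900821/316 ≈ -2850.7)
(276 - 172)*((66 + 51) + 118) + C = (276 - 172)*((66 + 51) + 118) - 900821/316 = 104*(117 + 118) - 900821/316 = 104*235 - 900821/316 = 24440 - 900821/316 = 6822219/316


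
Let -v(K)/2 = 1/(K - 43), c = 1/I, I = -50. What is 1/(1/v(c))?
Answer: 100/2151 ≈ 0.046490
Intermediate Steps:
c = -1/50 (c = 1/(-50) = -1/50 ≈ -0.020000)
v(K) = -2/(-43 + K) (v(K) = -2/(K - 43) = -2/(-43 + K))
1/(1/v(c)) = 1/(1/(-2/(-43 - 1/50))) = 1/(1/(-2/(-2151/50))) = 1/(1/(-2*(-50/2151))) = 1/(1/(100/2151)) = 1/(2151/100) = 100/2151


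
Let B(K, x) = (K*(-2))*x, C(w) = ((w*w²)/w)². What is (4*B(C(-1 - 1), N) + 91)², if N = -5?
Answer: 534361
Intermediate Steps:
C(w) = w⁴ (C(w) = (w³/w)² = (w²)² = w⁴)
B(K, x) = -2*K*x (B(K, x) = (-2*K)*x = -2*K*x)
(4*B(C(-1 - 1), N) + 91)² = (4*(-2*(-1 - 1)⁴*(-5)) + 91)² = (4*(-2*(-2)⁴*(-5)) + 91)² = (4*(-2*16*(-5)) + 91)² = (4*160 + 91)² = (640 + 91)² = 731² = 534361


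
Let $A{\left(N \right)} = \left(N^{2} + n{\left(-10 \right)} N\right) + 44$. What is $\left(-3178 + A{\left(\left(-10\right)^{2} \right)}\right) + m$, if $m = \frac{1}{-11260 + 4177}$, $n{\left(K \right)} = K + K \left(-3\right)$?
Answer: $\frac{62797877}{7083} \approx 8866.0$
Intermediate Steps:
$n{\left(K \right)} = - 2 K$ ($n{\left(K \right)} = K - 3 K = - 2 K$)
$A{\left(N \right)} = 44 + N^{2} + 20 N$ ($A{\left(N \right)} = \left(N^{2} + \left(-2\right) \left(-10\right) N\right) + 44 = \left(N^{2} + 20 N\right) + 44 = 44 + N^{2} + 20 N$)
$m = - \frac{1}{7083}$ ($m = \frac{1}{-7083} = - \frac{1}{7083} \approx -0.00014118$)
$\left(-3178 + A{\left(\left(-10\right)^{2} \right)}\right) + m = \left(-3178 + \left(44 + \left(\left(-10\right)^{2}\right)^{2} + 20 \left(-10\right)^{2}\right)\right) - \frac{1}{7083} = \left(-3178 + \left(44 + 100^{2} + 20 \cdot 100\right)\right) - \frac{1}{7083} = \left(-3178 + \left(44 + 10000 + 2000\right)\right) - \frac{1}{7083} = \left(-3178 + 12044\right) - \frac{1}{7083} = 8866 - \frac{1}{7083} = \frac{62797877}{7083}$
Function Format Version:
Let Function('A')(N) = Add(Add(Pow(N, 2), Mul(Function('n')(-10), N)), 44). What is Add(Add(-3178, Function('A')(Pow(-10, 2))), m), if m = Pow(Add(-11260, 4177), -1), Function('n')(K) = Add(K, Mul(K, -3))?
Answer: Rational(62797877, 7083) ≈ 8866.0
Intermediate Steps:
Function('n')(K) = Mul(-2, K) (Function('n')(K) = Add(K, Mul(-3, K)) = Mul(-2, K))
Function('A')(N) = Add(44, Pow(N, 2), Mul(20, N)) (Function('A')(N) = Add(Add(Pow(N, 2), Mul(Mul(-2, -10), N)), 44) = Add(Add(Pow(N, 2), Mul(20, N)), 44) = Add(44, Pow(N, 2), Mul(20, N)))
m = Rational(-1, 7083) (m = Pow(-7083, -1) = Rational(-1, 7083) ≈ -0.00014118)
Add(Add(-3178, Function('A')(Pow(-10, 2))), m) = Add(Add(-3178, Add(44, Pow(Pow(-10, 2), 2), Mul(20, Pow(-10, 2)))), Rational(-1, 7083)) = Add(Add(-3178, Add(44, Pow(100, 2), Mul(20, 100))), Rational(-1, 7083)) = Add(Add(-3178, Add(44, 10000, 2000)), Rational(-1, 7083)) = Add(Add(-3178, 12044), Rational(-1, 7083)) = Add(8866, Rational(-1, 7083)) = Rational(62797877, 7083)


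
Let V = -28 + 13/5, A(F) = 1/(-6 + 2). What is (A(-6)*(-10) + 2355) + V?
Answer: 23321/10 ≈ 2332.1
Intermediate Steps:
A(F) = -¼ (A(F) = 1/(-4) = -¼)
V = -127/5 (V = -28 + (⅕)*13 = -28 + 13/5 = -127/5 ≈ -25.400)
(A(-6)*(-10) + 2355) + V = (-¼*(-10) + 2355) - 127/5 = (5/2 + 2355) - 127/5 = 4715/2 - 127/5 = 23321/10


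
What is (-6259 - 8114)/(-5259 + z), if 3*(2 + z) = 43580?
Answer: -43119/27797 ≈ -1.5512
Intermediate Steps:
z = 43574/3 (z = -2 + (⅓)*43580 = -2 + 43580/3 = 43574/3 ≈ 14525.)
(-6259 - 8114)/(-5259 + z) = (-6259 - 8114)/(-5259 + 43574/3) = -14373/27797/3 = -14373*3/27797 = -43119/27797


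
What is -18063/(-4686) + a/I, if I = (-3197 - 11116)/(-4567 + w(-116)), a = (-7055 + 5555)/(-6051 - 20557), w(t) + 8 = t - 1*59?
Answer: 24001757504/6196589113 ≈ 3.8734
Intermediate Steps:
w(t) = -67 + t (w(t) = -8 + (t - 1*59) = -8 + (t - 59) = -8 + (-59 + t) = -67 + t)
a = 375/6652 (a = -1500/(-26608) = -1500*(-1/26608) = 375/6652 ≈ 0.056374)
I = 14313/4750 (I = (-3197 - 11116)/(-4567 + (-67 - 116)) = -14313/(-4567 - 183) = -14313/(-4750) = -14313*(-1/4750) = 14313/4750 ≈ 3.0133)
-18063/(-4686) + a/I = -18063/(-4686) + 375/(6652*(14313/4750)) = -18063*(-1/4686) + (375/6652)*(4750/14313) = 6021/1562 + 296875/15868346 = 24001757504/6196589113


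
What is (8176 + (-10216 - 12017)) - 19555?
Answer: -33612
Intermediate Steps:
(8176 + (-10216 - 12017)) - 19555 = (8176 - 22233) - 19555 = -14057 - 19555 = -33612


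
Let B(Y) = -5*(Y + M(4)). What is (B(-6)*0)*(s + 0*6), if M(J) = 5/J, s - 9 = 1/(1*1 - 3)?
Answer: 0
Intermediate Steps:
s = 17/2 (s = 9 + 1/(1*1 - 3) = 9 + 1/(1 - 3) = 9 + 1/(-2) = 9 - ½ = 17/2 ≈ 8.5000)
B(Y) = -25/4 - 5*Y (B(Y) = -5*(Y + 5/4) = -5*(5/4 + Y) = -25/4 - 5*Y)
(B(-6)*0)*(s + 0*6) = ((-25/4 - 5*(-6))*0)*(17/2 + 0*6) = ((-25/4 + 30)*0)*(17/2 + 0) = ((95/4)*0)*(17/2) = 0*(17/2) = 0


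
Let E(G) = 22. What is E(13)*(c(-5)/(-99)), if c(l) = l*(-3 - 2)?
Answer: -50/9 ≈ -5.5556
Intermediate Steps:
c(l) = -5*l (c(l) = l*(-5) = -5*l)
E(13)*(c(-5)/(-99)) = 22*(-5*(-5)/(-99)) = 22*(25*(-1/99)) = 22*(-25/99) = -50/9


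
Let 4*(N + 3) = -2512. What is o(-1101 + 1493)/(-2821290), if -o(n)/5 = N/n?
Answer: -631/221189136 ≈ -2.8528e-6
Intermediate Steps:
N = -631 (N = -3 + (¼)*(-2512) = -3 - 628 = -631)
o(n) = 3155/n (o(n) = -(-3155)/n = 3155/n)
o(-1101 + 1493)/(-2821290) = (3155/(-1101 + 1493))/(-2821290) = (3155/392)*(-1/2821290) = -631/221189136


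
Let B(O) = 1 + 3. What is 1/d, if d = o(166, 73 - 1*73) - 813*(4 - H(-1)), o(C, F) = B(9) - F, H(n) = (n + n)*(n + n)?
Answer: ¼ ≈ 0.25000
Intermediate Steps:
H(n) = 4*n² (H(n) = (2*n)*(2*n) = 4*n²)
B(O) = 4
o(C, F) = 4 - F
d = 4 (d = (4 - (73 - 1*73)) - 813*(4 - 4*(-1)²) = (4 - (73 - 73)) - 813*(4 - 4) = (4 - 1*0) - 813*(4 - 1*4) = (4 + 0) - 813*(4 - 4) = 4 - 813*0 = 4 - 1*0 = 4 + 0 = 4)
1/d = 1/4 = ¼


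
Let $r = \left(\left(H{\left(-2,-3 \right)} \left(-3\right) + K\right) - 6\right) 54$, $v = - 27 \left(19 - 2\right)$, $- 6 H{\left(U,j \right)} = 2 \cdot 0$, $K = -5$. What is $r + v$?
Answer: $-1053$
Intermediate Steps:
$H{\left(U,j \right)} = 0$ ($H{\left(U,j \right)} = - \frac{2 \cdot 0}{6} = \left(- \frac{1}{6}\right) 0 = 0$)
$v = -459$ ($v = \left(-27\right) 17 = -459$)
$r = -594$ ($r = \left(\left(0 \left(-3\right) - 5\right) - 6\right) 54 = \left(\left(0 - 5\right) - 6\right) 54 = \left(-5 - 6\right) 54 = \left(-11\right) 54 = -594$)
$r + v = -594 - 459 = -1053$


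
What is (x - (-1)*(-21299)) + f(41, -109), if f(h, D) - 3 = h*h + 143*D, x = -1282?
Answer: -36484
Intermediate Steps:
f(h, D) = 3 + h² + 143*D (f(h, D) = 3 + (h*h + 143*D) = 3 + (h² + 143*D) = 3 + h² + 143*D)
(x - (-1)*(-21299)) + f(41, -109) = (-1282 - (-1)*(-21299)) + (3 + 41² + 143*(-109)) = (-1282 - 1*21299) + (3 + 1681 - 15587) = (-1282 - 21299) - 13903 = -22581 - 13903 = -36484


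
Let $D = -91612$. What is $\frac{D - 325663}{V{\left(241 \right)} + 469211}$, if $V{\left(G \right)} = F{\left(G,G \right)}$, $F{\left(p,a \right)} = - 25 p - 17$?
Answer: $- \frac{417275}{463169} \approx -0.90091$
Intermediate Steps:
$F{\left(p,a \right)} = -17 - 25 p$
$V{\left(G \right)} = -17 - 25 G$
$\frac{D - 325663}{V{\left(241 \right)} + 469211} = \frac{-91612 - 325663}{\left(-17 - 6025\right) + 469211} = - \frac{417275}{\left(-17 - 6025\right) + 469211} = - \frac{417275}{-6042 + 469211} = - \frac{417275}{463169}$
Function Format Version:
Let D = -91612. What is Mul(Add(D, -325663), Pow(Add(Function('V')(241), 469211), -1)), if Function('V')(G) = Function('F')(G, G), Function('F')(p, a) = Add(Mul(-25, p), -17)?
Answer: Rational(-417275, 463169) ≈ -0.90091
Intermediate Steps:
Function('F')(p, a) = Add(-17, Mul(-25, p))
Function('V')(G) = Add(-17, Mul(-25, G))
Mul(Add(D, -325663), Pow(Add(Function('V')(241), 469211), -1)) = Mul(Add(-91612, -325663), Pow(Add(Add(-17, Mul(-25, 241)), 469211), -1)) = Mul(-417275, Pow(Add(Add(-17, -6025), 469211), -1)) = Mul(-417275, Pow(Add(-6042, 469211), -1)) = Mul(-417275, Pow(463169, -1)) = Mul(-417275, Rational(1, 463169)) = Rational(-417275, 463169)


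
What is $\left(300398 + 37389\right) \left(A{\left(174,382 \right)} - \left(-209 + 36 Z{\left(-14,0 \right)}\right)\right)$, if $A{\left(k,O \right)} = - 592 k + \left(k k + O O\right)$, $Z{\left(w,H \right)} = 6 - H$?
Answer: $24720941595$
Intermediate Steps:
$A{\left(k,O \right)} = O^{2} + k^{2} - 592 k$ ($A{\left(k,O \right)} = - 592 k + \left(k^{2} + O^{2}\right) = - 592 k + \left(O^{2} + k^{2}\right) = O^{2} + k^{2} - 592 k$)
$\left(300398 + 37389\right) \left(A{\left(174,382 \right)} - \left(-209 + 36 Z{\left(-14,0 \right)}\right)\right) = \left(300398 + 37389\right) \left(\left(382^{2} + 174^{2} - 103008\right) + \left(- 36 \left(6 - 0\right) + 209\right)\right) = 337787 \left(\left(145924 + 30276 - 103008\right) + \left(- 36 \left(6 + 0\right) + 209\right)\right) = 337787 \left(73192 + \left(\left(-36\right) 6 + 209\right)\right) = 337787 \left(73192 + \left(-216 + 209\right)\right) = 337787 \left(73192 - 7\right) = 337787 \cdot 73185 = 24720941595$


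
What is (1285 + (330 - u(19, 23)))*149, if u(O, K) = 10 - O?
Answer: 241976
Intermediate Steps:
(1285 + (330 - u(19, 23)))*149 = (1285 + (330 - (10 - 1*19)))*149 = (1285 + (330 - (10 - 19)))*149 = (1285 + (330 - 1*(-9)))*149 = (1285 + (330 + 9))*149 = (1285 + 339)*149 = 1624*149 = 241976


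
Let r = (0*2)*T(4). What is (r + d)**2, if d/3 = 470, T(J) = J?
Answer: 1988100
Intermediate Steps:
d = 1410 (d = 3*470 = 1410)
r = 0 (r = (0*2)*4 = 0*4 = 0)
(r + d)**2 = (0 + 1410)**2 = 1410**2 = 1988100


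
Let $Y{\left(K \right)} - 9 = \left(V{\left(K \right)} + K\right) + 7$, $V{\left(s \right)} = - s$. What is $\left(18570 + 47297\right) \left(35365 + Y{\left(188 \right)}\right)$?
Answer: $2330440327$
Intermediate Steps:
$Y{\left(K \right)} = 16$ ($Y{\left(K \right)} = 9 + \left(\left(- K + K\right) + 7\right) = 9 + \left(0 + 7\right) = 9 + 7 = 16$)
$\left(18570 + 47297\right) \left(35365 + Y{\left(188 \right)}\right) = \left(18570 + 47297\right) \left(35365 + 16\right) = 65867 \cdot 35381 = 2330440327$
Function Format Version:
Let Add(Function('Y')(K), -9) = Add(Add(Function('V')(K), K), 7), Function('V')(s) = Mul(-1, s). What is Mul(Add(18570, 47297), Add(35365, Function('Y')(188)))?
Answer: 2330440327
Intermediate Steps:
Function('Y')(K) = 16 (Function('Y')(K) = Add(9, Add(Add(Mul(-1, K), K), 7)) = Add(9, Add(0, 7)) = Add(9, 7) = 16)
Mul(Add(18570, 47297), Add(35365, Function('Y')(188))) = Mul(Add(18570, 47297), Add(35365, 16)) = Mul(65867, 35381) = 2330440327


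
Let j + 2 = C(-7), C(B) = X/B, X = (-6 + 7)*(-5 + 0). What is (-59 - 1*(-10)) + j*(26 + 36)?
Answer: -901/7 ≈ -128.71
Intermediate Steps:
X = -5 (X = 1*(-5) = -5)
C(B) = -5/B
j = -9/7 (j = -2 - 5/(-7) = -2 - 5*(-⅐) = -2 + 5/7 = -9/7 ≈ -1.2857)
(-59 - 1*(-10)) + j*(26 + 36) = (-59 - 1*(-10)) - 9*(26 + 36)/7 = (-59 + 10) - 9/7*62 = -49 - 558/7 = -901/7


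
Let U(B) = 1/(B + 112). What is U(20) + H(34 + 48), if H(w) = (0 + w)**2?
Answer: 887569/132 ≈ 6724.0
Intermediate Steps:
U(B) = 1/(112 + B)
H(w) = w**2
U(20) + H(34 + 48) = 1/(112 + 20) + (34 + 48)**2 = 1/132 + 82**2 = 1/132 + 6724 = 887569/132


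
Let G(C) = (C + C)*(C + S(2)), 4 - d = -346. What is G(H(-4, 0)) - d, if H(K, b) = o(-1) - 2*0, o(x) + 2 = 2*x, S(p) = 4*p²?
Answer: -446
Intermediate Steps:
o(x) = -2 + 2*x
d = 350 (d = 4 - 1*(-346) = 4 + 346 = 350)
H(K, b) = -4 (H(K, b) = (-2 + 2*(-1)) - 2*0 = (-2 - 2) + 0 = -4 + 0 = -4)
G(C) = 2*C*(16 + C) (G(C) = (C + C)*(C + 4*2²) = (2*C)*(C + 4*4) = (2*C)*(C + 16) = (2*C)*(16 + C) = 2*C*(16 + C))
G(H(-4, 0)) - d = 2*(-4)*(16 - 4) - 1*350 = 2*(-4)*12 - 350 = -96 - 350 = -446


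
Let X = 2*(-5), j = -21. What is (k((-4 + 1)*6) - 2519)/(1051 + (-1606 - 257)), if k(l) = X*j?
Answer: 2309/812 ≈ 2.8436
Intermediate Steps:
X = -10
k(l) = 210 (k(l) = -10*(-21) = 210)
(k((-4 + 1)*6) - 2519)/(1051 + (-1606 - 257)) = (210 - 2519)/(1051 + (-1606 - 257)) = -2309/(1051 - 1863) = -2309/(-812) = -2309*(-1/812) = 2309/812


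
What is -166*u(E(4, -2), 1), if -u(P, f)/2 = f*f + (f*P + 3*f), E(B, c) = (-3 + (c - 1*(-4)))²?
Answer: 1660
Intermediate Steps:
E(B, c) = (1 + c)² (E(B, c) = (-3 + (c + 4))² = (-3 + (4 + c))² = (1 + c)²)
u(P, f) = -6*f - 2*f² - 2*P*f (u(P, f) = -2*(f*f + (f*P + 3*f)) = -2*(f² + (P*f + 3*f)) = -2*(f² + (3*f + P*f)) = -2*(f² + 3*f + P*f) = -6*f - 2*f² - 2*P*f)
-166*u(E(4, -2), 1) = -(-332)*(3 + (1 - 2)² + 1) = -(-332)*(3 + (-1)² + 1) = -(-332)*(3 + 1 + 1) = -(-332)*5 = -166*(-10) = 1660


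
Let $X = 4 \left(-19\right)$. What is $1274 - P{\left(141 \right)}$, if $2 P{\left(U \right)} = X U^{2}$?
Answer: $756752$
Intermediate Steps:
$X = -76$
$P{\left(U \right)} = - 38 U^{2}$ ($P{\left(U \right)} = \frac{\left(-76\right) U^{2}}{2} = - 38 U^{2}$)
$1274 - P{\left(141 \right)} = 1274 - - 38 \cdot 141^{2} = 1274 - \left(-38\right) 19881 = 1274 - -755478 = 1274 + 755478 = 756752$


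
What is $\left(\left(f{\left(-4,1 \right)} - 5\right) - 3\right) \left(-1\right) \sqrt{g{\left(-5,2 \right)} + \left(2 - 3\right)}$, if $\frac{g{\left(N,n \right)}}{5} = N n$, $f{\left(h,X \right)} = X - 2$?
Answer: $9 i \sqrt{51} \approx 64.273 i$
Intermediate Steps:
$f{\left(h,X \right)} = -2 + X$
$g{\left(N,n \right)} = 5 N n$
$\left(\left(f{\left(-4,1 \right)} - 5\right) - 3\right) \left(-1\right) \sqrt{g{\left(-5,2 \right)} + \left(2 - 3\right)} = \left(\left(\left(-2 + 1\right) - 5\right) - 3\right) \left(-1\right) \sqrt{5 \left(-5\right) 2 + \left(2 - 3\right)} = \left(\left(-1 - 5\right) - 3\right) \left(-1\right) \sqrt{-50 + \left(2 - 3\right)} = \left(-6 - 3\right) \left(-1\right) \sqrt{-50 - 1} = \left(-9\right) \left(-1\right) \sqrt{-51} = 9 i \sqrt{51}$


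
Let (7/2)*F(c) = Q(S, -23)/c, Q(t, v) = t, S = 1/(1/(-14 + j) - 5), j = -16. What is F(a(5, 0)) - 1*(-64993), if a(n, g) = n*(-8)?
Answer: 137395205/2114 ≈ 64993.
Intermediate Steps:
a(n, g) = -8*n
S = -30/151 (S = 1/(1/(-14 - 16) - 5) = 1/(1/(-30) - 5) = 1/(-1/30 - 5) = 1/(-151/30) = -30/151 ≈ -0.19868)
F(c) = -60/(1057*c) (F(c) = 2*(-30/(151*c))/7 = -60/(1057*c))
F(a(5, 0)) - 1*(-64993) = -60/(1057*((-8*5))) - 1*(-64993) = -60/1057/(-40) + 64993 = -60/1057*(-1/40) + 64993 = 3/2114 + 64993 = 137395205/2114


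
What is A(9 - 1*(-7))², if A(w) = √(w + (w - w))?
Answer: 16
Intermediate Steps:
A(w) = √w (A(w) = √(w + 0) = √w)
A(9 - 1*(-7))² = (√(9 - 1*(-7)))² = (√(9 + 7))² = (√16)² = 4² = 16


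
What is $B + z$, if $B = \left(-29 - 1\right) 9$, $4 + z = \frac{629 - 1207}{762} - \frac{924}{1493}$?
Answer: $- \frac{156643763}{568833} \approx -275.38$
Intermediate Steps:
$z = - \frac{3058853}{568833}$ ($z = -4 + \left(\frac{629 - 1207}{762} - \frac{924}{1493}\right) = -4 - \frac{783521}{568833} = - \frac{3058853}{568833} \approx -5.3774$)
$B = -270$ ($B = \left(-30\right) 9 = -270$)
$B + z = -270 - \frac{3058853}{568833} = - \frac{156643763}{568833}$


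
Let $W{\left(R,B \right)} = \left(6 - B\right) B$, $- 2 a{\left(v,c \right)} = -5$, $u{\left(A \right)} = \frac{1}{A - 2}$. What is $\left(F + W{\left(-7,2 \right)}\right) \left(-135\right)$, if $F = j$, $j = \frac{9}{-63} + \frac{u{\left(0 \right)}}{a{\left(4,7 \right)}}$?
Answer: $- \frac{7236}{7} \approx -1033.7$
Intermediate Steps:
$u{\left(A \right)} = \frac{1}{-2 + A}$
$a{\left(v,c \right)} = \frac{5}{2}$ ($a{\left(v,c \right)} = \left(- \frac{1}{2}\right) \left(-5\right) = \frac{5}{2}$)
$W{\left(R,B \right)} = B \left(6 - B\right)$
$j = - \frac{12}{35}$ ($j = \frac{9}{-63} + \frac{1}{\left(-2 + 0\right) \frac{5}{2}} = 9 \left(- \frac{1}{63}\right) + \frac{1}{-2} \cdot \frac{2}{5} = - \frac{1}{7} - \frac{1}{5} = - \frac{12}{35} \approx -0.34286$)
$F = - \frac{12}{35} \approx -0.34286$
$\left(F + W{\left(-7,2 \right)}\right) \left(-135\right) = \left(- \frac{12}{35} + 2 \left(6 - 2\right)\right) \left(-135\right) = \left(- \frac{12}{35} + 2 \cdot 4\right) \left(-135\right) = \left(- \frac{12}{35} + 8\right) \left(-135\right) = \frac{268}{35} \left(-135\right) = - \frac{7236}{7}$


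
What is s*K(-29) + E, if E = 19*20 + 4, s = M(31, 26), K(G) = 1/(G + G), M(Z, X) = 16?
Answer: 11128/29 ≈ 383.72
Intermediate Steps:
K(G) = 1/(2*G)
s = 16
E = 384 (E = 380 + 4 = 384)
s*K(-29) + E = 16*((½)/(-29)) + 384 = 16*((½)*(-1/29)) + 384 = 16*(-1/58) + 384 = -8/29 + 384 = 11128/29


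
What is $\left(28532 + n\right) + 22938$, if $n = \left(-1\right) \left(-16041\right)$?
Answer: $67511$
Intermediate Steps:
$n = 16041$
$\left(28532 + n\right) + 22938 = \left(28532 + 16041\right) + 22938 = 44573 + 22938 = 67511$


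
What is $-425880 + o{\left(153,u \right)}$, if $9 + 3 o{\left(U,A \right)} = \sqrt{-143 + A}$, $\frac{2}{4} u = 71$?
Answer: $-425883 + \frac{i}{3} \approx -4.2588 \cdot 10^{5} + 0.33333 i$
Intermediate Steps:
$u = 142$ ($u = 2 \cdot 71 = 142$)
$o{\left(U,A \right)} = -3 + \frac{\sqrt{-143 + A}}{3}$
$-425880 + o{\left(153,u \right)} = -425880 - \left(3 - \frac{\sqrt{-143 + 142}}{3}\right) = -425880 - \left(3 - \frac{\sqrt{-1}}{3}\right) = -425880 - \left(3 - \frac{i}{3}\right) = -425883 + \frac{i}{3}$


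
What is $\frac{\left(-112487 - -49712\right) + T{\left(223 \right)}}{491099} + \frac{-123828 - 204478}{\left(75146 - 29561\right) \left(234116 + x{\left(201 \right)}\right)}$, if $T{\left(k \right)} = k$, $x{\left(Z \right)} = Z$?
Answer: $- \frac{95471491180562}{749370801599865} \approx -0.1274$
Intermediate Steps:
$\frac{\left(-112487 - -49712\right) + T{\left(223 \right)}}{491099} + \frac{-123828 - 204478}{\left(75146 - 29561\right) \left(234116 + x{\left(201 \right)}\right)} = \frac{\left(-112487 - -49712\right) + 223}{491099} + \frac{-123828 - 204478}{\left(75146 - 29561\right) \left(234116 + 201\right)} = \left(\left(-112487 + 49712\right) + 223\right) \frac{1}{491099} - \frac{328306}{45585 \cdot 234317} = \left(-62775 + 223\right) \frac{1}{491099} - \frac{328306}{10681340445} = \left(-62552\right) \frac{1}{491099} - \frac{328306}{10681340445} = - \frac{8936}{70157} - \frac{328306}{10681340445} = - \frac{95471491180562}{749370801599865}$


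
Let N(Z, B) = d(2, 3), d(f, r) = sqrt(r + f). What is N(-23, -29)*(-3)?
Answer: -3*sqrt(5) ≈ -6.7082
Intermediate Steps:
d(f, r) = sqrt(f + r)
N(Z, B) = sqrt(5) (N(Z, B) = sqrt(2 + 3) = sqrt(5))
N(-23, -29)*(-3) = sqrt(5)*(-3) = -3*sqrt(5)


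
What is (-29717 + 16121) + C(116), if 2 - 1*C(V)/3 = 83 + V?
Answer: -14187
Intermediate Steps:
C(V) = -243 - 3*V (C(V) = 6 - 3*(83 + V) = 6 + (-249 - 3*V) = -243 - 3*V)
(-29717 + 16121) + C(116) = (-29717 + 16121) + (-243 - 3*116) = -13596 + (-243 - 348) = -13596 - 591 = -14187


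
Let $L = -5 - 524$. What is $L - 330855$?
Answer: $-331384$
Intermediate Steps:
$L = -529$
$L - 330855 = -529 - 330855 = -331384$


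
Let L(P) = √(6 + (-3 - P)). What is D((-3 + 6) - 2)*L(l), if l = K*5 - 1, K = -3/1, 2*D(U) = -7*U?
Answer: -7*√19/2 ≈ -15.256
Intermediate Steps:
D(U) = -7*U/2 (D(U) = (-7*U)/2 = -7*U/2)
K = -3 (K = -3*1 = -3)
l = -16 (l = -3*5 - 1 = -15 - 1 = -16)
L(P) = √(3 - P)
D((-3 + 6) - 2)*L(l) = (-7*((-3 + 6) - 2)/2)*√(3 - 1*(-16)) = (-7*(3 - 2)/2)*√(3 + 16) = (-7/2*1)*√19 = -7*√19/2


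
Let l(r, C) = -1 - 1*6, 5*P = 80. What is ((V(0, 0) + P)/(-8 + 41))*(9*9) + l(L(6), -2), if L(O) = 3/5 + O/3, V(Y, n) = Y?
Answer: 355/11 ≈ 32.273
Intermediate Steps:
P = 16 (P = (⅕)*80 = 16)
L(O) = ⅗ + O/3 (L(O) = 3*(⅕) + O*(⅓) = ⅗ + O/3)
l(r, C) = -7 (l(r, C) = -1 - 6 = -7)
((V(0, 0) + P)/(-8 + 41))*(9*9) + l(L(6), -2) = ((0 + 16)/(-8 + 41))*(9*9) - 7 = (16/33)*81 - 7 = 432/11 - 7 = 355/11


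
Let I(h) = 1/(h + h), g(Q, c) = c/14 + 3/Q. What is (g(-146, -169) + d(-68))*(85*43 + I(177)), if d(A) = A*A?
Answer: 3049246377635/180894 ≈ 1.6857e+7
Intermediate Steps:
d(A) = A²
g(Q, c) = 3/Q + c/14 (g(Q, c) = c*(1/14) + 3/Q = c/14 + 3/Q = 3/Q + c/14)
I(h) = 1/(2*h)
(g(-146, -169) + d(-68))*(85*43 + I(177)) = ((3/(-146) + (1/14)*(-169)) + (-68)²)*(85*43 + (½)/177) = ((3*(-1/146) - 169/14) + 4624)*(3655 + (½)*(1/177)) = ((-3/146 - 169/14) + 4624)*(3655 + 1/354) = (-6179/511 + 4624)*(1293871/354) = (2356685/511)*(1293871/354) = 3049246377635/180894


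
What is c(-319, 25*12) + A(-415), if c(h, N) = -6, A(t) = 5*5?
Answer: 19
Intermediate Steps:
A(t) = 25
c(-319, 25*12) + A(-415) = -6 + 25 = 19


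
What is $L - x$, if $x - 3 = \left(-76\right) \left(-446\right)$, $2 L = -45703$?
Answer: $- \frac{113501}{2} \approx -56751.0$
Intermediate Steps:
$L = - \frac{45703}{2}$ ($L = \frac{1}{2} \left(-45703\right) = - \frac{45703}{2} \approx -22852.0$)
$x = 33899$ ($x = 3 - -33896 = 3 + 33896 = 33899$)
$L - x = - \frac{45703}{2} - 33899 = - \frac{113501}{2}$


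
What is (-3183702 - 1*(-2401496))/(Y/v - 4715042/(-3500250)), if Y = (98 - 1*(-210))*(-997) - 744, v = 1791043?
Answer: -2451863137074107250/3683698006903 ≈ -6.6560e+5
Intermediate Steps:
Y = -307820 (Y = (98 + 210)*(-997) - 744 = 308*(-997) - 744 = -307076 - 744 = -307820)
(-3183702 - 1*(-2401496))/(Y/v - 4715042/(-3500250)) = (-3183702 - 1*(-2401496))/(-307820/1791043 - 4715042/(-3500250)) = (-3183702 + 2401496)/(-307820*1/1791043 - 4715042*(-1/3500250)) = -782206/(-307820/1791043 + 2357521/1750125) = -782206/3683698006903/3134549130375 = -782206*3134549130375/3683698006903 = -2451863137074107250/3683698006903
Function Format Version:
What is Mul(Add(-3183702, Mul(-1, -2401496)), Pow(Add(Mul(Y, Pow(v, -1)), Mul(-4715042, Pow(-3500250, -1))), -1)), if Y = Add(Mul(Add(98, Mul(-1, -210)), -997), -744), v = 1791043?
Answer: Rational(-2451863137074107250, 3683698006903) ≈ -6.6560e+5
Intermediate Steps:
Y = -307820 (Y = Add(Mul(Add(98, 210), -997), -744) = Add(Mul(308, -997), -744) = Add(-307076, -744) = -307820)
Mul(Add(-3183702, Mul(-1, -2401496)), Pow(Add(Mul(Y, Pow(v, -1)), Mul(-4715042, Pow(-3500250, -1))), -1)) = Mul(Add(-3183702, Mul(-1, -2401496)), Pow(Add(Mul(-307820, Pow(1791043, -1)), Mul(-4715042, Pow(-3500250, -1))), -1)) = Mul(Add(-3183702, 2401496), Pow(Add(Mul(-307820, Rational(1, 1791043)), Mul(-4715042, Rational(-1, 3500250))), -1)) = Mul(-782206, Pow(Add(Rational(-307820, 1791043), Rational(2357521, 1750125)), -1)) = Mul(-782206, Pow(Rational(3683698006903, 3134549130375), -1)) = Mul(-782206, Rational(3134549130375, 3683698006903)) = Rational(-2451863137074107250, 3683698006903)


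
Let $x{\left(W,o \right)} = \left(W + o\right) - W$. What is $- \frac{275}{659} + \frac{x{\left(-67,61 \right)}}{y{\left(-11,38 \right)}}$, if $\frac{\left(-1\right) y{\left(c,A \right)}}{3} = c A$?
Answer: $- \frac{304651}{826386} \approx -0.36865$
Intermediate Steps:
$x{\left(W,o \right)} = o$
$y{\left(c,A \right)} = - 3 A c$ ($y{\left(c,A \right)} = - 3 c A = - 3 A c$)
$- \frac{275}{659} + \frac{x{\left(-67,61 \right)}}{y{\left(-11,38 \right)}} = - \frac{275}{659} + \frac{61}{\left(-3\right) 38 \left(-11\right)} = \left(-275\right) \frac{1}{659} + \frac{61}{1254} = - \frac{275}{659} + 61 \cdot \frac{1}{1254} = - \frac{275}{659} + \frac{61}{1254} = - \frac{304651}{826386}$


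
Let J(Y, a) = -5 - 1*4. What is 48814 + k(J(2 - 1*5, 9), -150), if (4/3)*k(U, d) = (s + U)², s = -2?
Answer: 195619/4 ≈ 48905.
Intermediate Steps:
J(Y, a) = -9 (J(Y, a) = -5 - 4 = -9)
k(U, d) = 3*(-2 + U)²/4
48814 + k(J(2 - 1*5, 9), -150) = 48814 + 3*(-2 - 9)²/4 = 48814 + (¾)*(-11)² = 48814 + (¾)*121 = 48814 + 363/4 = 195619/4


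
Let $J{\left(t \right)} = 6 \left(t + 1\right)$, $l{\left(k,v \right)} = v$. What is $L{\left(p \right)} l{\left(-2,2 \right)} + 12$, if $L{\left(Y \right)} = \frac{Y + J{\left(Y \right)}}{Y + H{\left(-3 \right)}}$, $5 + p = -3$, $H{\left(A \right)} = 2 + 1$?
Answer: $32$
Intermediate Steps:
$H{\left(A \right)} = 3$
$J{\left(t \right)} = 6 + 6 t$ ($J{\left(t \right)} = 6 \left(1 + t\right) = 6 + 6 t$)
$p = -8$ ($p = -5 - 3 = -8$)
$L{\left(Y \right)} = \frac{6 + 7 Y}{3 + Y}$ ($L{\left(Y \right)} = \frac{Y + \left(6 + 6 Y\right)}{Y + 3} = \frac{6 + 7 Y}{3 + Y}$)
$L{\left(p \right)} l{\left(-2,2 \right)} + 12 = \frac{6 + 7 \left(-8\right)}{3 - 8} \cdot 2 + 12 = \frac{6 - 56}{-5} \cdot 2 + 12 = \left(- \frac{1}{5}\right) \left(-50\right) 2 + 12 = 10 \cdot 2 + 12 = 20 + 12 = 32$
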